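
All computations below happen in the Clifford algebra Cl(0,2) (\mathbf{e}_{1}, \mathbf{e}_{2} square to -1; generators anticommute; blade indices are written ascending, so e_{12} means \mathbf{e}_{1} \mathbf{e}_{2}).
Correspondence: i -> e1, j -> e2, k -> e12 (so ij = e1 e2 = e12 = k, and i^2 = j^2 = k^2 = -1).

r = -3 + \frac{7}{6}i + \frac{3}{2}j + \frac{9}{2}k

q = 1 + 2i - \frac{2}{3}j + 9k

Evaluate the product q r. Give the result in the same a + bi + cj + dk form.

In blades: q = 1 + 2 e_{1} - \frac{2}{3} e_{2} + 9 e_{12}, r = -3 + \frac{7}{6} e_{1} + \frac{3}{2} e_{2} + \frac{9}{2} e_{12}.
Distribute q over r term by term (generator squares from the signature, products reordered to ascending indices): (1)*r = -3 + \frac{7}{6} e_{1} + \frac{3}{2} e_{2} + \frac{9}{2} e_{12}; (2 e_{1})*r = -\frac{7}{3} - 6 e_{1} - 9 e_{2} + 3 e_{12}; (-\frac{2}{3} e_{2})*r = 1 - 3 e_{1} + 2 e_{2} + \frac{7}{9} e_{12}; (9 e_{12})*r = -\frac{81}{2} - \frac{27}{2} e_{1} + \frac{21}{2} e_{2} - 27 e_{12}.
Sum: -\frac{269}{6} - \frac{64}{3} e_{1} + 5 e_{2} - \frac{337}{18} e_{12}; translating back through the correspondence:
Answer: -\frac{269}{6} - \frac{64}{3}i + 5j - \frac{337}{18}k


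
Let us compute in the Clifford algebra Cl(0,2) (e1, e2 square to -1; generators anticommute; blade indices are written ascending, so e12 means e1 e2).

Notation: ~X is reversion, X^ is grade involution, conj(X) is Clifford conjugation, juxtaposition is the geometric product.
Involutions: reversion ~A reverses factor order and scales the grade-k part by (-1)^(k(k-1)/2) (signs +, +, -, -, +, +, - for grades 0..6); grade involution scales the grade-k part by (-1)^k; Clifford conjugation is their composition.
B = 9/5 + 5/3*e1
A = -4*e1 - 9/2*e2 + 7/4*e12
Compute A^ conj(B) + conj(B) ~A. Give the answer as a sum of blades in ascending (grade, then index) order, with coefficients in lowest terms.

first term: 20/3 + 36/5*e1 + 311/60*e2 + 213/20*e12
second term: -20/3 - 36/5*e1 - 661/60*e2 + 87/20*e12
Answer: -35/6*e2 + 15*e12


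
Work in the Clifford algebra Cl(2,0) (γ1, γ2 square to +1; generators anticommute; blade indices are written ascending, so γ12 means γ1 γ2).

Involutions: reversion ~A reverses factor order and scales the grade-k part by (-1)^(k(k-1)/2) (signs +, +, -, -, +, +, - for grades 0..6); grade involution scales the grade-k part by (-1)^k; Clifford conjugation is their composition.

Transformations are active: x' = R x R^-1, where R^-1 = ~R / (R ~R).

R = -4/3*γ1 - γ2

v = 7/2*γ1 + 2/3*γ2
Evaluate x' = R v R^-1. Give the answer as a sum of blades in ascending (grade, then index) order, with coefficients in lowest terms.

~R = -4/3*γ1 - γ2, and R ~R = 25/9, so R^-1 = ~R / (25/9).
R v = -16/3 + 47/18*γ12
Answer: 81/50*γ1 + 238/75*γ2


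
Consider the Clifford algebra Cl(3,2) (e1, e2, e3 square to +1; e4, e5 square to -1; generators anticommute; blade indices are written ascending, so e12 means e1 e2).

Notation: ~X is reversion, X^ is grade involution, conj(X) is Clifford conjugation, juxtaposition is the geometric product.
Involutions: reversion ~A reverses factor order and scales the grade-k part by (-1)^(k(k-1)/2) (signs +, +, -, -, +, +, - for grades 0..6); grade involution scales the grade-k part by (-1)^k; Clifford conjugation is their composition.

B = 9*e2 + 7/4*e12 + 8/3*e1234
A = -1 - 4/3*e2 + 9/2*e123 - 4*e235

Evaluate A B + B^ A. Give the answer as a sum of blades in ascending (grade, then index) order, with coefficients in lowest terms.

first term: -12 + 7/3*e1 - 9*e2 - 63/8*e3 - 12*e4 - 7/4*e12 - 81/2*e13 - 36*e35 + 32/9*e134 + 7*e135 + 32/3*e145 - 8/3*e1234
second term: 12 - 7/3*e1 + 9*e2 - 63/8*e3 + 12*e4 - 7/4*e12 + 81/2*e13 + 36*e35 - 32/9*e134 - 7*e135 + 32/3*e145 - 8/3*e1234
Answer: -63/4*e3 - 7/2*e12 + 64/3*e145 - 16/3*e1234


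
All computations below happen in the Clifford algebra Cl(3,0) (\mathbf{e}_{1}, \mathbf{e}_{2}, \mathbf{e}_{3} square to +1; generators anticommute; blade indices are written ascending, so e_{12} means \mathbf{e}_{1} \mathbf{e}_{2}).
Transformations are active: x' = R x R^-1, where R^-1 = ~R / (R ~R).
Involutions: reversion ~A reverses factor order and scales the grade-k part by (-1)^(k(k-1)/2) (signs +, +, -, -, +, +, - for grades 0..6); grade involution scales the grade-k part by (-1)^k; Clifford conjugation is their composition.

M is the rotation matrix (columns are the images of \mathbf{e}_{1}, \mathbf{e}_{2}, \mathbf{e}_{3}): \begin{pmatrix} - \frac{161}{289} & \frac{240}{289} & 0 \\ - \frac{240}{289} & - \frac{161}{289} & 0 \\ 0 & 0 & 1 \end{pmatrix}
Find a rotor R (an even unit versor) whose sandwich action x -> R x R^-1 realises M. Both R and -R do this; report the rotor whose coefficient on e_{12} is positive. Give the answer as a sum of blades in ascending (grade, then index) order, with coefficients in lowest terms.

Method: write R = a + b12*e_{12} + b13*e_{13} + b23*e_{23} with a^2 + b12^2 + b13^2 + b23^2 = 1 (so R^-1 = ~R). Expanding the columns R e_j ~R gives tr M = 4a^2 - 1 and, from the antisymmetric part, M21 - M12 = -4a*b12, M13 - M31 = 4a*b13, M32 - M23 = -4a*b23.
Here tr M = -\frac{33}{289}, so a^2 = (1 + tr M)/4 = \frac{64}{289} and a = ±\frac{8}{17}. Taking a = \frac{8}{17}: M21 - M12 = -\frac{480}{289}, M13 - M31 = 0, M32 - M23 = 0, giving b12 = \frac{15}{17}, b13 = 0, b23 = 0, i.e. R = \frac{8}{17} + \frac{15}{17} e_{12}.
Its e_{12} coefficient is already positive.
Answer: \frac{8}{17} + \frac{15}{17} e_{12}. Why the constraint matters: R and -R act identically through the sandwich — M has trace -\frac{33}{289} either way — so only the sign condition on e_{12} picks one of the two preimages.


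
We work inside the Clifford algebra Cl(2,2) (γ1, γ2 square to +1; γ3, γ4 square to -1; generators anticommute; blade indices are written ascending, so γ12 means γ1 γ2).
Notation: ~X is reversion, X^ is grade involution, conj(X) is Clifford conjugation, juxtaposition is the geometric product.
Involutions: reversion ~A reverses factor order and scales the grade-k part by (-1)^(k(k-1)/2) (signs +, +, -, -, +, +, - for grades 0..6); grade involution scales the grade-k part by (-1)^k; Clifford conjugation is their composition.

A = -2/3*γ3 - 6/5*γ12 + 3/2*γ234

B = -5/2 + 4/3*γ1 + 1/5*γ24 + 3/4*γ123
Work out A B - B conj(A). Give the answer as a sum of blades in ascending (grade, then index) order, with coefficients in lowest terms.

first term: 8/5*γ2 + 34/15*γ3 + 7/2*γ12 + 8/9*γ13 - 273/200*γ14 - 217/60*γ234 - 2*γ1234
second term: 8/5*γ2 - 43/15*γ3 - 7/2*γ12 + 8/9*γ13 + 177/200*γ14 - 233/60*γ234 + 2*γ1234
Answer: 77/15*γ3 + 7*γ12 - 9/4*γ14 + 4/15*γ234 - 4*γ1234


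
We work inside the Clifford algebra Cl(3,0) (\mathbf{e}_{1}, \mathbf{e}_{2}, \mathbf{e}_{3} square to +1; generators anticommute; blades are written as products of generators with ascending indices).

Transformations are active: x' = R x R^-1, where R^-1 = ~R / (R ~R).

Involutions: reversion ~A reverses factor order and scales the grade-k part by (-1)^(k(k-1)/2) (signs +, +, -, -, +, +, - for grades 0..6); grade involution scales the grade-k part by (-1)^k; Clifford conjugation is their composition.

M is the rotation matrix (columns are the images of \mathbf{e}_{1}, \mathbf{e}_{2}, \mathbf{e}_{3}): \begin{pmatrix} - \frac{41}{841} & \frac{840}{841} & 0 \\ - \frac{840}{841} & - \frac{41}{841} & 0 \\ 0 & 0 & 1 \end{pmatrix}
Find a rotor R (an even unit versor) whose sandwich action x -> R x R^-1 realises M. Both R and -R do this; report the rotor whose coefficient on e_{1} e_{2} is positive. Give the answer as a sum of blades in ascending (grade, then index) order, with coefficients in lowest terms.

Method: write R = a + b12*e_{1} e_{2} + b13*e_{1} e_{3} + b23*e_{2} e_{3} with a^2 + b12^2 + b13^2 + b23^2 = 1 (so R^-1 = ~R). Expanding the columns R e_j ~R gives tr M = 4a^2 - 1 and, from the antisymmetric part, M21 - M12 = -4a*b12, M13 - M31 = 4a*b13, M32 - M23 = -4a*b23.
Here tr M = \frac{759}{841}, so a^2 = (1 + tr M)/4 = \frac{400}{841} and a = ±\frac{20}{29}. Taking a = \frac{20}{29}: M21 - M12 = -\frac{1680}{841}, M13 - M31 = 0, M32 - M23 = 0, giving b12 = \frac{21}{29}, b13 = 0, b23 = 0, i.e. R = \frac{20}{29} + \frac{21}{29} e_{1} e_{2}.
Its e_{1} e_{2} coefficient is already positive.
Answer: \frac{20}{29} + \frac{21}{29} e_{1} e_{2}. Note: both R and -R realise this M (trace \frac{759}{841}); the covering map identifies them, and the e_{1} e_{2}-coefficient sign is the tie-breaker.


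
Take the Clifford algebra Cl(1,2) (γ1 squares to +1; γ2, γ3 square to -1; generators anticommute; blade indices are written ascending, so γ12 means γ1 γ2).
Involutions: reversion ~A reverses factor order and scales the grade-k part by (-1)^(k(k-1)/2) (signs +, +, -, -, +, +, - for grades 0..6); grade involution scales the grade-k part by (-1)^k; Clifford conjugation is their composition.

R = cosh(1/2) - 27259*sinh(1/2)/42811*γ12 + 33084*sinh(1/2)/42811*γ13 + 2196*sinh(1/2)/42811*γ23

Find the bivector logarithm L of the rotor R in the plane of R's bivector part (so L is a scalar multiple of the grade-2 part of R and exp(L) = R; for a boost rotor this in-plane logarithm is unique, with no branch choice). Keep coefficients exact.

The scalar part of R is cosh(1/2), which fixes the rapidity magnitude through cosh (cosh is even, so it cannot fix the sign — the bivector part carries that); dividing the bivector part by sinh of the rapidity gives the plane, and L = rapidity * plane, where the joint sign ambiguity of (rapidity, plane) cancels in the product.
Concretely: cosh(rapidity) = cosh(1/2) gives rapidity = ±1/2, and since rapidity/sinh(rapidity) is even the sign is immaterial: L = (rapidity/sinh(rapidity)) * <R>_2 = (1/(2*sinh(1/2))) * <R>_2.
Answer: -27259/85622*γ12 + 16542/42811*γ13 + 1098/42811*γ23


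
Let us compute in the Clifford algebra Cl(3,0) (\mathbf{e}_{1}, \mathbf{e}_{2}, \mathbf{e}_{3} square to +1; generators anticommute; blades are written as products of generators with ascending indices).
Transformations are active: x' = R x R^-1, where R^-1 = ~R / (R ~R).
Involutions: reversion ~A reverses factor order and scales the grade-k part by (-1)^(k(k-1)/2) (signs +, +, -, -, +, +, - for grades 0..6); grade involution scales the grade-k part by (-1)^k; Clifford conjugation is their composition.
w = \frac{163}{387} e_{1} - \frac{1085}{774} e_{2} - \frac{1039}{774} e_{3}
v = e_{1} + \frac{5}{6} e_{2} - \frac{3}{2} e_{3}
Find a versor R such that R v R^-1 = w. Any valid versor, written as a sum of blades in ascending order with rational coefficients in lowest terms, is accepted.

Reasoning: v^2 = w^2 = \frac{71}{18} since conjugation preserves the quadratic form; R = v + w = \frac{550}{387} e_{1} - \frac{220}{387} e_{2} - \frac{1100}{387} e_{3} is then valid when invertible, keeping its own part and reversing (v - w)/2.
Answer: \frac{550}{387} e_{1} - \frac{220}{387} e_{2} - \frac{1100}{387} e_{3}


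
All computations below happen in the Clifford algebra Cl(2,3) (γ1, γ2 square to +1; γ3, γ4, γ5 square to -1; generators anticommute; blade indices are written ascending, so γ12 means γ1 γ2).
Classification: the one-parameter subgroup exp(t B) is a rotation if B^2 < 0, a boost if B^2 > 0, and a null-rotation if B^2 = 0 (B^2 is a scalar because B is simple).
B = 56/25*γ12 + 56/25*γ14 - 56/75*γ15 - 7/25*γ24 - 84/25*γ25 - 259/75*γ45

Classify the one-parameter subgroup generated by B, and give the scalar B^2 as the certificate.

B^2 term by term: the squares give (56/25)^2*(γ12)^2 + (56/25)^2*(γ14)^2 + (-56/75)^2*(γ15)^2 + (-7/25)^2*(γ24)^2 + (-84/25)^2*(γ25)^2 + (-259/75)^2*(γ45)^2 = 3136/625*(-1) + 3136/625*(+1) + 3136/5625*(+1) + 49/625*(+1) + 7056/625*(+1) + 67081/5625*(-1) = 0 (each basis 2-blade squares to minus the product of its generators' squares); cross terms between blades sharing an index anticommute and cancel; the commuting (index-disjoint) pairs give grade-4 terms 2*c*c'*(blade product), which cancel blade by blade — γ1245: -29008/1875 + 9408/625 + 784/1875 = 0 — confirming B is simple. So B^2 = 0.
Answer: null-rotation, certificate B^2 = 0. No conjugation can change B^2 = 0; the sign gives the class.


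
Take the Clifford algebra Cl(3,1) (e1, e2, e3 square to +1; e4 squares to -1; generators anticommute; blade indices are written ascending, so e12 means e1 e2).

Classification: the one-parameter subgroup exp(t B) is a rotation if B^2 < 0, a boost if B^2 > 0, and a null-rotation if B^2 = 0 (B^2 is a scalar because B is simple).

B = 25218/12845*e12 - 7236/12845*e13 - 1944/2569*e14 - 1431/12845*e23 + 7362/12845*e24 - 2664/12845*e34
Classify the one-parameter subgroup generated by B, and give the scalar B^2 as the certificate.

B^2 term by term: the squares give (25218/12845)^2*(e12)^2 + (-7236/12845)^2*(e13)^2 + (-1944/2569)^2*(e14)^2 + (-1431/12845)^2*(e23)^2 + (7362/12845)^2*(e24)^2 + (-2664/12845)^2*(e34)^2 = 635947524/164994025*(-1) + 52359696/164994025*(-1) + 3779136/6599761*(+1) + 2047761/164994025*(-1) + 54199044/164994025*(+1) + 7096896/164994025*(+1) = -81/25 (each basis 2-blade squares to minus the product of its generators' squares); cross terms between blades sharing an index anticommute and cancel; the commuting (index-disjoint) pairs give grade-4 terms 2*c*c'*(blade product), which cancel blade by blade — e1234: -134361504/164994025 + 106542864/164994025 + 5563728/32998805 = 0 — confirming B is simple. So B^2 = -81/25.
Answer: rotation, certificate B^2 = -81/25. Check the certificate: B^2 = -81/25, and that sign is decisive whatever form B takes.


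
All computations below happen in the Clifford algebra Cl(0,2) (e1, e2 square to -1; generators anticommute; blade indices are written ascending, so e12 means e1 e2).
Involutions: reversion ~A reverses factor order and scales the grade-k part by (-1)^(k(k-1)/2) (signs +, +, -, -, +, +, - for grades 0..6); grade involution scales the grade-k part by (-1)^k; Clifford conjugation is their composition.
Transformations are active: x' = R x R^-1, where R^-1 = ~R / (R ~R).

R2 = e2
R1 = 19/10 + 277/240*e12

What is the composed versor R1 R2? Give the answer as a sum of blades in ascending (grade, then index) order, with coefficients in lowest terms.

Distribute over the terms of R2 (each basis-blade product reordered to ascending indices, repeated generators contracted through their squares):
R1 (e2) = -277/240*e1 + 19/10*e2
Answer: -277/240*e1 + 19/10*e2


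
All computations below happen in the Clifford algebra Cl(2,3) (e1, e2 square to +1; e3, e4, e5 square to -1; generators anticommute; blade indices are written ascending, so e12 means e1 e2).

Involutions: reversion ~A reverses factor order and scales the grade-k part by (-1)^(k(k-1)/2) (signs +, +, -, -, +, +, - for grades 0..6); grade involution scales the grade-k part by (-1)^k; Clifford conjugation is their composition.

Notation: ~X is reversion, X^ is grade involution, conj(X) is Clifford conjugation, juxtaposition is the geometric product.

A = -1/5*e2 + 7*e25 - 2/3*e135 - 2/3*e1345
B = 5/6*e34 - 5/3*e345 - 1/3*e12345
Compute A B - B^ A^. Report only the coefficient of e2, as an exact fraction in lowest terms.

first term: 10/9*e1 + 2/9*e2 + 10/9*e14 + 5/9*e15 + 2/9*e24 - 7/3*e134 + 5/9*e145 + 23/2*e234 - 1/15*e1345 + 37/6*e2345
second term: 10/9*e1 - 2/9*e2 - 10/9*e14 + 5/9*e15 + 2/9*e24 + 7/3*e134 + 5/9*e145 + 71/6*e234 - 1/15*e1345 + 11/2*e2345
Answer: 4/9


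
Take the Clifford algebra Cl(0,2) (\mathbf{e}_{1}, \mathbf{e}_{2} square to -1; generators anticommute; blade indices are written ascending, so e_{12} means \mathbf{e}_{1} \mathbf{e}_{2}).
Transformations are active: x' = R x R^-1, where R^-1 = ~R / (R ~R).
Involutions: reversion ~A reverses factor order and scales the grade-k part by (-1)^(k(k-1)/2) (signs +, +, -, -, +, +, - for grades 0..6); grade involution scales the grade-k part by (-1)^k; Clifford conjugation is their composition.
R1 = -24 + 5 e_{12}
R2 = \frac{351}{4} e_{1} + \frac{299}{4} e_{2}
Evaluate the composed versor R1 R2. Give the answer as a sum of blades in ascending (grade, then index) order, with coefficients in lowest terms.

Distribute over the terms of R1 (each basis-blade product reordered to ascending indices, repeated generators contracted through their squares):
(-24) R2 = -2106 e_{1} - 1794 e_{2}
(5 e_{12}) R2 = -\frac{1495}{4} e_{1} + \frac{1755}{4} e_{2}
Summing the partial products and collecting blades:
Answer: -\frac{9919}{4} e_{1} - \frac{5421}{4} e_{2}


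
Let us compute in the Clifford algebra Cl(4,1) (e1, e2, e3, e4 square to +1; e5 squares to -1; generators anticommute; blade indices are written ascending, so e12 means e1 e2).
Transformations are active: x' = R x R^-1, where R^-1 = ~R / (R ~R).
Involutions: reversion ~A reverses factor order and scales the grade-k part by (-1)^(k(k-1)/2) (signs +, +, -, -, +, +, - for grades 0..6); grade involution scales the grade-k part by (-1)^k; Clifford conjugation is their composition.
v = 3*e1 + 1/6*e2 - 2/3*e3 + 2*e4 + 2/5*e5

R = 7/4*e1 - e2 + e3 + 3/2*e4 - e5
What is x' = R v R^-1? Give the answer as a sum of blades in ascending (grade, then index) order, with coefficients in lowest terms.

~R = 7/4*e1 - e2 + e3 + 3/2*e4 - e5, and R ~R = 101/16, so R^-1 = ~R / (101/16).
R v = 469/60 + 79/24*e12 - 25/6*e13 - e14 + 37/10*e15 + 1/2*e23 - 9/4*e24 - 7/30*e25 + 3*e34 - 4/15*e35 + 13/5*e45
Answer: 2021/1515*e1 - 8009/3030*e2 + 4762/1515*e3 + 866/505*e4 - 4358/1515*e5


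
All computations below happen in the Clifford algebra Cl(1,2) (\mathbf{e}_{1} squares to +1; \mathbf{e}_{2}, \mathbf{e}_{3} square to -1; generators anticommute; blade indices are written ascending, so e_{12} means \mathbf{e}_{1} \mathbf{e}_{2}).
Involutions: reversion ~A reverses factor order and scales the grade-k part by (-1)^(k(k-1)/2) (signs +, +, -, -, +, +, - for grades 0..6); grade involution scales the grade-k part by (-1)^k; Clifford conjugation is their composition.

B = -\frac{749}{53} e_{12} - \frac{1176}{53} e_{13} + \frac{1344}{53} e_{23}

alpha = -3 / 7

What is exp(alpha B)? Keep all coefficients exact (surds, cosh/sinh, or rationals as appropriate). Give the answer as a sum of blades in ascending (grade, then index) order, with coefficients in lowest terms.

B^2 term by term: the squares give (-\frac{749}{53})^2*(e_{12})^2 + (-\frac{1176}{53})^2*(e_{13})^2 + (\frac{1344}{53})^2*(e_{23})^2 = \frac{561001}{2809}*(+1) + \frac{1382976}{2809}*(+1) + \frac{1806336}{2809}*(-1) = 49 (each basis 2-blade squares to minus the product of its generators' squares); cross terms between blades sharing an index anticommute and cancel. So B^2 = 49.
B^2 = 49 — the series telescopes hyperbolically here: l = 7, alpha*l = -3, so exp(alpha B) = cosh(-3) + (sinh(-3)/7)*B = \cosh{\left(3 \right)} + (- \frac{\sinh{\left(3 \right)}}{7})*B.
Answer: \cosh{\left(3 \right)} + \frac{107 \sinh{\left(3 \right)}}{53} e_{12} + \frac{168 \sinh{\left(3 \right)}}{53} e_{13} - \frac{192 \sinh{\left(3 \right)}}{53} e_{23}


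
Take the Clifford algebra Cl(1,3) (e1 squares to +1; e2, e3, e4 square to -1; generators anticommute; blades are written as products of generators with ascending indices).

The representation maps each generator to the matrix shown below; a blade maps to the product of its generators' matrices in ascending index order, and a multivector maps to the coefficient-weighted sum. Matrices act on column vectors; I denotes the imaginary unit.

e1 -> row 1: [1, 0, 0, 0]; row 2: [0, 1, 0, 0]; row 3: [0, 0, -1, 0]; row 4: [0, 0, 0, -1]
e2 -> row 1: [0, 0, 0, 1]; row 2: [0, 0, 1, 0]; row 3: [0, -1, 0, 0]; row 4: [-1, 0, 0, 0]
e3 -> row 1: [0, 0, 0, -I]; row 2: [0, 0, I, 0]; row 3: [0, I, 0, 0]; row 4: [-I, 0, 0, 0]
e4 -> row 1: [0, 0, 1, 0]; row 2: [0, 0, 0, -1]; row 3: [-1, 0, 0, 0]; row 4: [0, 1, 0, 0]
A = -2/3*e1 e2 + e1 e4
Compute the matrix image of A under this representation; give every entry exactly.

Bivector images (products of the table entries): rho(e1 e2) = rho(e1)rho(e2) = row 1: [0, 0, 0, 1]; row 2: [0, 0, 1, 0]; row 3: [0, 1, 0, 0]; row 4: [1, 0, 0, 0]; rho(e1 e4) = rho(e1)rho(e4) = row 1: [0, 0, 1, 0]; row 2: [0, 0, 0, -1]; row 3: [1, 0, 0, 0]; row 4: [0, -1, 0, 0].
M = (-2/3)*rho(e1 e2) + (1)*rho(e1 e4), summed entrywise:
Answer: row 1: [0, 0, 1, -2/3]; row 2: [0, 0, -2/3, -1]; row 3: [1, -2/3, 0, 0]; row 4: [-2/3, -1, 0, 0]


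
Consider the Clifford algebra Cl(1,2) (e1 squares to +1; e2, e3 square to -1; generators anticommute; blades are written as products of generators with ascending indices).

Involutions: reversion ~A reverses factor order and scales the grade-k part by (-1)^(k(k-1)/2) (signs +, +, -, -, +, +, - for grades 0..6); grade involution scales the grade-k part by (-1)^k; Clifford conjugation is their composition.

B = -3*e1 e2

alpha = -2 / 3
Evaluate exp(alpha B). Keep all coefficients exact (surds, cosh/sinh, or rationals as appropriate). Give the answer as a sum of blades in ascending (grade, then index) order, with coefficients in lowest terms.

B^2 = (-3)^2*(e1 e2)^2 = 9*(+1) = 9 (a basis 2-blade squares to minus the product of its generators' squares).
B^2 = 9 — since the square is positive, the closed form is hyperbolic: l = 3, alpha*l = -2, so exp(alpha B) = cosh(-2) + (sinh(-2)/3)*B = cosh(2) + (-sinh(2)/3)*B.
Answer: cosh(2) + sinh(2)*e1 e2


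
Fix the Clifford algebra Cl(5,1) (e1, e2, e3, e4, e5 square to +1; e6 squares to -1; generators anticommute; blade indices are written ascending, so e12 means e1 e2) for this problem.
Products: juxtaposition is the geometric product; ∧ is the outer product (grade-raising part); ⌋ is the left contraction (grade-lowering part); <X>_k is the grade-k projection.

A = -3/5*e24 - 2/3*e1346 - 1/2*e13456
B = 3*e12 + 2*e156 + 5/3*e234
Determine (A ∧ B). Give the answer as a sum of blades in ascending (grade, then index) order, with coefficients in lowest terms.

step 1: -6/5*e12456
Answer: -6/5*e12456


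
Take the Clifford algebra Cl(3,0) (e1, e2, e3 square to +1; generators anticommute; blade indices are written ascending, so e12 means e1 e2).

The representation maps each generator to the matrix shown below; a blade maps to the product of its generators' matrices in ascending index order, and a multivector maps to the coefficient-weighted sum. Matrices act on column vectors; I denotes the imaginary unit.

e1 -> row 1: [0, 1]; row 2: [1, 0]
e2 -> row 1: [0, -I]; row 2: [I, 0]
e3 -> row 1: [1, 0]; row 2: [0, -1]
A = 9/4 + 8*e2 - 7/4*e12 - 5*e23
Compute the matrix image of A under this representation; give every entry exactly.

Bivector images (products of the table entries): rho(e12) = rho(e1)rho(e2) = row 1: [I, 0]; row 2: [0, -I]; rho(e23) = rho(e2)rho(e3) = row 1: [0, I]; row 2: [I, 0].
M = (9/4)*1 + (8)*rho(e2) + (-7/4)*rho(e12) + (-5)*rho(e23), summed entrywise (1 is the identity matrix):
Answer: row 1: [9/4 - 7*I/4, -13*I]; row 2: [3*I, 9/4 + 7*I/4]


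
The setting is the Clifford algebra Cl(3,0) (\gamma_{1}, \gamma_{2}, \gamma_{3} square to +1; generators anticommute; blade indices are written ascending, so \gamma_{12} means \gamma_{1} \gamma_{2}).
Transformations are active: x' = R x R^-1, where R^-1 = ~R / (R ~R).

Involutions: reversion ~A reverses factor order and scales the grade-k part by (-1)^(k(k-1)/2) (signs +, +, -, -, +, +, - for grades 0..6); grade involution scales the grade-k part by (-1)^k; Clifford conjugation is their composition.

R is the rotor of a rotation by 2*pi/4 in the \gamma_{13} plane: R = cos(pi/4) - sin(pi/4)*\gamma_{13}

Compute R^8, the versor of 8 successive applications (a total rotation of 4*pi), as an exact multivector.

Rotor phase runs at HALF the rotation angle; powers of one rotor simply add phase, so after 8 steps in \gamma_{13} the phase is 8*pi/4 = 2 \pi and R^8 = cos(2 \pi) - sin(2 \pi)*\gamma_{13}.
cos(2 \pi) = 1 and sin(2 \pi) = 0, so R^8 = 1. The total rotation 4*pi is 2 full turns, so every vector returns to itself, yet the rotor is +1, back on the identity sheet (an even number of 2*pi turns).
Answer: 1


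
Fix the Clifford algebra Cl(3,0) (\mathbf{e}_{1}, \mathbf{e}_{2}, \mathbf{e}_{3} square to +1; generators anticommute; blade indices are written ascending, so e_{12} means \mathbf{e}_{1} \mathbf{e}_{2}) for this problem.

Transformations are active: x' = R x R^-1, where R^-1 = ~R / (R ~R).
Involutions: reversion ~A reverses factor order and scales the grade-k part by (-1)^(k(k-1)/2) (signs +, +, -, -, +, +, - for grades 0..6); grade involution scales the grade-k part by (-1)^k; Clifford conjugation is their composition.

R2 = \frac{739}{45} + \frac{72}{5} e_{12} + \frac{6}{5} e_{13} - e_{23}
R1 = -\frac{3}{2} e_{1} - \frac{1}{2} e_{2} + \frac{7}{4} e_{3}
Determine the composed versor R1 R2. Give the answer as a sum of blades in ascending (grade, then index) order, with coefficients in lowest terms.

Distribute over the terms of R1 (each basis-blade product reordered to ascending indices, repeated generators contracted through their squares):
(-\frac{3}{2} e_{1}) R2 = -\frac{739}{30} e_{1} - \frac{108}{5} e_{2} - \frac{9}{5} e_{3} + \frac{3}{2} e_{123}
(-\frac{1}{2} e_{2}) R2 = \frac{36}{5} e_{1} - \frac{739}{90} e_{2} + \frac{1}{2} e_{3} + \frac{3}{5} e_{123}
(\frac{7}{4} e_{3}) R2 = -\frac{21}{10} e_{1} + \frac{7}{4} e_{2} + \frac{5173}{180} e_{3} + \frac{126}{5} e_{123}
Summing the partial products and collecting blades:
Answer: -\frac{293}{15} e_{1} - \frac{5051}{180} e_{2} + \frac{4939}{180} e_{3} + \frac{273}{10} e_{123}


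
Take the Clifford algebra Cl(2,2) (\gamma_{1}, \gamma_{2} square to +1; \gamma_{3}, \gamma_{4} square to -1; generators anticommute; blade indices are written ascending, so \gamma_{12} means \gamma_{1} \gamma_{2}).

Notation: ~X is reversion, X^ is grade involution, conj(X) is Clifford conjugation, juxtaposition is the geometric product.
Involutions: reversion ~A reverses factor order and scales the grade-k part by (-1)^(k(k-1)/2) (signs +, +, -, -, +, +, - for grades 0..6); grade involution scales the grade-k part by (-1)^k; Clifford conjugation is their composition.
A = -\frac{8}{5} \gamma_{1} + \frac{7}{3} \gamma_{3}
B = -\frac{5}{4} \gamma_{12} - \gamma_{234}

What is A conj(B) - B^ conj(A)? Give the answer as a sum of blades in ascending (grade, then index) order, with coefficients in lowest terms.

first term: -2 \gamma_{2} - \frac{7}{3} \gamma_{24} + \frac{35}{12} \gamma_{123} + \frac{8}{5} \gamma_{1234}
second term: 2 \gamma_{2} - \frac{7}{3} \gamma_{24} + \frac{35}{12} \gamma_{123} - \frac{8}{5} \gamma_{1234}
Answer: -4 \gamma_{2} + \frac{16}{5} \gamma_{1234}


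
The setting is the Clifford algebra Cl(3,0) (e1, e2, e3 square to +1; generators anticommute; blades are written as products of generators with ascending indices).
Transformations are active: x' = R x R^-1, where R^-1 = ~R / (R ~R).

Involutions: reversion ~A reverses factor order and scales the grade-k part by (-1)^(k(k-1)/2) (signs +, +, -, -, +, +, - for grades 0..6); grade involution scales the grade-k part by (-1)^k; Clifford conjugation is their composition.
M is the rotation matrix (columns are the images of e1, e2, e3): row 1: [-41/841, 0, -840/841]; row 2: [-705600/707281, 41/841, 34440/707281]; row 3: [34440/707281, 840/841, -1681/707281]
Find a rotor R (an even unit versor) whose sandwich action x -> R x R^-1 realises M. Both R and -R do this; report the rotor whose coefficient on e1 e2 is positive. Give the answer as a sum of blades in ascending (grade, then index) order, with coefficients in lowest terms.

Method: write R = a + b12*e1 e2 + b13*e1 e3 + b23*e2 e3 with a^2 + b12^2 + b13^2 + b23^2 = 1 (so R^-1 = ~R). Expanding the columns R e_j ~R gives tr M = 4a^2 - 1 and, from the antisymmetric part, M21 - M12 = -4a*b12, M13 - M31 = 4a*b13, M32 - M23 = -4a*b23.
Here tr M = -1681/707281, so a^2 = (1 + tr M)/4 = 176400/707281 and a = ±420/841. Taking a = 420/841: M21 - M12 = -705600/707281, M13 - M31 = -740880/707281, M32 - M23 = 672000/707281, giving b12 = 420/841, b13 = -441/841, b23 = -400/841, i.e. R = 420/841 + 420/841*e1 e2 - 441/841*e1 e3 - 400/841*e2 e3.
Its e1 e2 coefficient is already positive.
Answer: 420/841 + 420/841*e1 e2 - 441/841*e1 e3 - 400/841*e2 e3. Note: both R and -R realise this M (trace -1681/707281); the covering map identifies them, and the e1 e2-coefficient sign is the tie-breaker.


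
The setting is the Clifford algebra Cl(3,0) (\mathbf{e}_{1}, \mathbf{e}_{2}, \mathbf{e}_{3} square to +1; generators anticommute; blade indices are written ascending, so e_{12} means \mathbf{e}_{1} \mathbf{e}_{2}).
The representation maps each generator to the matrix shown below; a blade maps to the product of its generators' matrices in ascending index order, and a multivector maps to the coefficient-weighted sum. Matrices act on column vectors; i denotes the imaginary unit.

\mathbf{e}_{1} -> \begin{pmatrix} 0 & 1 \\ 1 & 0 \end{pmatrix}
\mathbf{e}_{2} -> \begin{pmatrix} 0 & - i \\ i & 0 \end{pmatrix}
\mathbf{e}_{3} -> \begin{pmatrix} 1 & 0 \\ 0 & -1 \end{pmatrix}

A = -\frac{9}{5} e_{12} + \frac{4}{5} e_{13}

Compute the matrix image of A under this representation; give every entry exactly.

Bivector images (products of the table entries): rho(e_{12}) = rho(\mathbf{e}_{1})rho(\mathbf{e}_{2}) = \begin{pmatrix} i & 0 \\ 0 & - i \end{pmatrix}; rho(e_{13}) = rho(\mathbf{e}_{1})rho(\mathbf{e}_{3}) = \begin{pmatrix} 0 & -1 \\ 1 & 0 \end{pmatrix}.
M = (-\frac{9}{5})*rho(e_{12}) + (\frac{4}{5})*rho(e_{13}), summed entrywise:
Answer: \begin{pmatrix} - \frac{9 i}{5} & - \frac{4}{5} \\ \frac{4}{5} & \frac{9 i}{5} \end{pmatrix}


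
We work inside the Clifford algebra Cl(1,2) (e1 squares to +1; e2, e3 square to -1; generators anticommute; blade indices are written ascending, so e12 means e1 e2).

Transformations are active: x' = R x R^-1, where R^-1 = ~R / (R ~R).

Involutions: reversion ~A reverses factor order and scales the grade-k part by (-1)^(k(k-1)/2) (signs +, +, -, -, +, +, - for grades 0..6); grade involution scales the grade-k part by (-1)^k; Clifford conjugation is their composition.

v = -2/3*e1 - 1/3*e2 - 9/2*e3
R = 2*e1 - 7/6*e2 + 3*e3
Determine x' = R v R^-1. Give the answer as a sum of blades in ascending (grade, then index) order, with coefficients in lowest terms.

~R = 2*e1 - 7/6*e2 + 3*e3, and R ~R = -229/36, so R^-1 = ~R / (-229/36).
R v = 106/9 - 13/9*e12 - 7*e13 + 25/4*e23
Answer: -4630/687*e1 + 3197/687*e2 - 3027/458*e3


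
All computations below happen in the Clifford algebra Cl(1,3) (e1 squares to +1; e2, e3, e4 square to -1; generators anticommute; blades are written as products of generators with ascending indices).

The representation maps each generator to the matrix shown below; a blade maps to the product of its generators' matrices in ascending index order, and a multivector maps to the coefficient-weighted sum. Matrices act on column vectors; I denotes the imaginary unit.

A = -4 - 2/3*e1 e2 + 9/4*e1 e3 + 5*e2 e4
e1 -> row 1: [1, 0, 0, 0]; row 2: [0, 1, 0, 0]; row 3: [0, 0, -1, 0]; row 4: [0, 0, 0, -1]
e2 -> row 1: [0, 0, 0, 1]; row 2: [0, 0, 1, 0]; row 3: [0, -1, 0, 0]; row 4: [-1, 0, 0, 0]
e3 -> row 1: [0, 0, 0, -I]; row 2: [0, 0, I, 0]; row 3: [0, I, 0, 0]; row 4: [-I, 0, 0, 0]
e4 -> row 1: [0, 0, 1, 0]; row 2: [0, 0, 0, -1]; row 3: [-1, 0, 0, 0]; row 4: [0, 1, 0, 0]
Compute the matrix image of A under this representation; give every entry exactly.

Bivector images (products of the table entries): rho(e1 e2) = rho(e1)rho(e2) = row 1: [0, 0, 0, 1]; row 2: [0, 0, 1, 0]; row 3: [0, 1, 0, 0]; row 4: [1, 0, 0, 0]; rho(e1 e3) = rho(e1)rho(e3) = row 1: [0, 0, 0, -I]; row 2: [0, 0, I, 0]; row 3: [0, -I, 0, 0]; row 4: [I, 0, 0, 0]; rho(e2 e4) = rho(e2)rho(e4) = row 1: [0, 1, 0, 0]; row 2: [-1, 0, 0, 0]; row 3: [0, 0, 0, 1]; row 4: [0, 0, -1, 0].
M = (-4)*1 + (-2/3)*rho(e1 e2) + (9/4)*rho(e1 e3) + (5)*rho(e2 e4), summed entrywise (1 is the identity matrix):
Answer: row 1: [-4, 5, 0, -2/3 - 9*I/4]; row 2: [-5, -4, -2/3 + 9*I/4, 0]; row 3: [0, -2/3 - 9*I/4, -4, 5]; row 4: [-2/3 + 9*I/4, 0, -5, -4]


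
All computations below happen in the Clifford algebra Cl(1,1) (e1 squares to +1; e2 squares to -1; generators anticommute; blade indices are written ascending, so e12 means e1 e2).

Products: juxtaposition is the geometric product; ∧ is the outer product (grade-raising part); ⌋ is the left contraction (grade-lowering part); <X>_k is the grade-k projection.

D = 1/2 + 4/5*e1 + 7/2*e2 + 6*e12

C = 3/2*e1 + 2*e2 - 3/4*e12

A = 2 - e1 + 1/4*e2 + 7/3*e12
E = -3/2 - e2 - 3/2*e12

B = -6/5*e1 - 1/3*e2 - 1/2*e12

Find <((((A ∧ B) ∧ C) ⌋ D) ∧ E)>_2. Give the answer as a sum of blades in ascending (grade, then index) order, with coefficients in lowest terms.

step 1: -12/5*e1 - 2/3*e2 - 11/30*e12
step 2: -19/5*e12
step 3: -114/5
step 4: 171/5 + 114/5*e2 + 171/5*e12
step 5: 171/5*e12
Answer: 171/5*e12


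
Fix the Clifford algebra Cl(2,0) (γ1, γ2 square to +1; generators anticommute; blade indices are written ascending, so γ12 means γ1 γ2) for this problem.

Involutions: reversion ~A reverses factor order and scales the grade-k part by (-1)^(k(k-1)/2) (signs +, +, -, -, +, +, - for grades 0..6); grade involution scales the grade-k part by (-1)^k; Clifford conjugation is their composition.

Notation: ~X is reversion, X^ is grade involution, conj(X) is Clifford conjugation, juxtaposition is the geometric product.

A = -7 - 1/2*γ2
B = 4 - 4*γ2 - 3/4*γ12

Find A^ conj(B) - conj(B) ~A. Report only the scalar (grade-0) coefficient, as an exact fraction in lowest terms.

first term: -26 - 3/8*γ1 - 26*γ2 - 21/4*γ12
second term: -30 - 3/8*γ1 - 30*γ2 - 21/4*γ12
Answer: 4


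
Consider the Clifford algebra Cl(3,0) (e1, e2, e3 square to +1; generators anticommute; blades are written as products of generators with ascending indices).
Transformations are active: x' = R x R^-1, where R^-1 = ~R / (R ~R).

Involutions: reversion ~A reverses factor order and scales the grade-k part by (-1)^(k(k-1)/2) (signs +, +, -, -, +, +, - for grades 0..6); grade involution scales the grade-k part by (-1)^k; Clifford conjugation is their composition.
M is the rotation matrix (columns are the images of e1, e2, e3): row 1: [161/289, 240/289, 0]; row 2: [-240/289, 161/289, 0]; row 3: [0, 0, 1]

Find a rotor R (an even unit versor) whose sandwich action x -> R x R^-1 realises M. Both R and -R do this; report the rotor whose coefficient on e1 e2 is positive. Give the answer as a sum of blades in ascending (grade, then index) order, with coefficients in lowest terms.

Method: write R = a + b12*e1 e2 + b13*e1 e3 + b23*e2 e3 with a^2 + b12^2 + b13^2 + b23^2 = 1 (so R^-1 = ~R). Expanding the columns R e_j ~R gives tr M = 4a^2 - 1 and, from the antisymmetric part, M21 - M12 = -4a*b12, M13 - M31 = 4a*b13, M32 - M23 = -4a*b23.
Here tr M = 611/289, so a^2 = (1 + tr M)/4 = 225/289 and a = ±15/17. Taking a = 15/17: M21 - M12 = -480/289, M13 - M31 = 0, M32 - M23 = 0, giving b12 = 8/17, b13 = 0, b23 = 0, i.e. R = 15/17 + 8/17*e1 e2.
Its e1 e2 coefficient is already positive.
Answer: 15/17 + 8/17*e1 e2. Why the constraint matters: R and -R act identically through the sandwich — M has trace 611/289 either way — so only the sign condition on e1 e2 picks one of the two preimages.


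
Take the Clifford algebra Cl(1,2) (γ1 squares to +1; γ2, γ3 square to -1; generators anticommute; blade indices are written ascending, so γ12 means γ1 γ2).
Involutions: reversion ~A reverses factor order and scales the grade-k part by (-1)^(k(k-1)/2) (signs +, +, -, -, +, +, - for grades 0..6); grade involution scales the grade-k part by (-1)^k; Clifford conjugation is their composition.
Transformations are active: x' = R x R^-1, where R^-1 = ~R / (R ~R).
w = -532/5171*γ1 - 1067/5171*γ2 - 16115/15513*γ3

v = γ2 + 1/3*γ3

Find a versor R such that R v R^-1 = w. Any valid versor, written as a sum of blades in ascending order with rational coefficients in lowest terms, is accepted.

Key observation: q(v) = q(w) = -10/9 (sandwiches preserve the norm), so R = v + w = -532/5171*γ1 + 4104/5171*γ2 - 3648/5171*γ3 works whenever it is invertible — the component of v along it is kept and (v - w)/2 reverses, sending v to w.
Answer: -532/5171*γ1 + 4104/5171*γ2 - 3648/5171*γ3


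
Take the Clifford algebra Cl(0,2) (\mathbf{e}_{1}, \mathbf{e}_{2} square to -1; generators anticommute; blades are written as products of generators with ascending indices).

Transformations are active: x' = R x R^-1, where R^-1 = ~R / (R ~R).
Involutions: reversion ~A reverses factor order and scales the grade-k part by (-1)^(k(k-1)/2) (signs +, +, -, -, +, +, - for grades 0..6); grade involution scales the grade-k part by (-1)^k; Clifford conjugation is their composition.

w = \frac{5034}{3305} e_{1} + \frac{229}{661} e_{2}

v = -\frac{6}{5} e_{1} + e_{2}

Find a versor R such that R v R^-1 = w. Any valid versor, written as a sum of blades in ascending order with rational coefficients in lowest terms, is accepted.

A norm check does it: q(v) = q(w) = -\frac{61}{25}, hence R = v + w = \frac{1068}{3305} e_{1} + \frac{890}{661} e_{2} realises the map — parallel part kept, (v - w)/2 negated, v carried to w.
Answer: \frac{1068}{3305} e_{1} + \frac{890}{661} e_{2}


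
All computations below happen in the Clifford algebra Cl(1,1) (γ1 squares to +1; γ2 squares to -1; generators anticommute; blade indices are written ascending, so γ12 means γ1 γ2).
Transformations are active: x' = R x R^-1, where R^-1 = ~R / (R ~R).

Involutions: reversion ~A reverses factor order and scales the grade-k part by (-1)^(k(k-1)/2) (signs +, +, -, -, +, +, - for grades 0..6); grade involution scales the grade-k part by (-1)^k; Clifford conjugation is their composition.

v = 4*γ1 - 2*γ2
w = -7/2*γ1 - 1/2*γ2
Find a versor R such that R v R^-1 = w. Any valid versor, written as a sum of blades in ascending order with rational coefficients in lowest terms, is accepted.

The midline construction: v and w both square to 12, so reflecting in their sum 1/2*γ1 - 5/2*γ2 exchanges them.
Answer: 1/2*γ1 - 5/2*γ2


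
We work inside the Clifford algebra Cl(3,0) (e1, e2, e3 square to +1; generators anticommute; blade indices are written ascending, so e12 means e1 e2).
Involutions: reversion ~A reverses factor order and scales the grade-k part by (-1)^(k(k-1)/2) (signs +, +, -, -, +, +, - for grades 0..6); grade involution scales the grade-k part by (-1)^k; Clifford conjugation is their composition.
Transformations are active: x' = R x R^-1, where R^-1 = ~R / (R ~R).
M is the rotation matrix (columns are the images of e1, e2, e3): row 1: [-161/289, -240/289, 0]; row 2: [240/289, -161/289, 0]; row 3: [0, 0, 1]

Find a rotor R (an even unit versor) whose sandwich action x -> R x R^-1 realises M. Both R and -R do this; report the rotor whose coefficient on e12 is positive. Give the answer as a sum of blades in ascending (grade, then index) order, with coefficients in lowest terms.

Method: write R = a + b12*e12 + b13*e13 + b23*e23 with a^2 + b12^2 + b13^2 + b23^2 = 1 (so R^-1 = ~R). Expanding the columns R e_j ~R gives tr M = 4a^2 - 1 and, from the antisymmetric part, M21 - M12 = -4a*b12, M13 - M31 = 4a*b13, M32 - M23 = -4a*b23.
Here tr M = -33/289, so a^2 = (1 + tr M)/4 = 64/289 and a = ±8/17. Taking a = 8/17: M21 - M12 = 480/289, M13 - M31 = 0, M32 - M23 = 0, giving b12 = -15/17, b13 = 0, b23 = 0, i.e. R = 8/17 - 15/17*e12.
Its e12 coefficient is negative, so report the other preimage -R.
Answer: -8/17 + 15/17*e12. Sheet selection: the two-to-one cover makes ±R indistinguishable at the matrix level (trace -33/289), so uniqueness comes from the required sign on e12.


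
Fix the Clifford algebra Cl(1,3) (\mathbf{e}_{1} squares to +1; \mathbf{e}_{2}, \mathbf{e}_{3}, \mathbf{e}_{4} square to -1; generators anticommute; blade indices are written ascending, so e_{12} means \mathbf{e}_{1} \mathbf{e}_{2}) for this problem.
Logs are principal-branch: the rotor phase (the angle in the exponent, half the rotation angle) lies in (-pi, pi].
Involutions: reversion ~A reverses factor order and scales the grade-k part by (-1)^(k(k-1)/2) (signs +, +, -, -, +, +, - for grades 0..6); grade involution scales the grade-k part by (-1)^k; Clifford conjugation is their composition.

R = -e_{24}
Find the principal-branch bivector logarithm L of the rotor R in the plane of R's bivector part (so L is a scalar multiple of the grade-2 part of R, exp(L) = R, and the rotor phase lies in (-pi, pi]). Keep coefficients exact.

The scalar part of R is 0, and that scalar determines the rotor phase on the principal branch; recovering the unit plane as bivector-part over sine of the phase gives L = phase * plane.
Concretely: cos(phase) = 0 gives phase = ±\frac{\pi}{2}, and since phase/sin(phase) is even the sign is immaterial: L = (phase/sin(phase)) * <R>_2 = (\frac{\pi}{2}) * <R>_2.
Answer: - \frac{\pi}{2} e_{24}
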